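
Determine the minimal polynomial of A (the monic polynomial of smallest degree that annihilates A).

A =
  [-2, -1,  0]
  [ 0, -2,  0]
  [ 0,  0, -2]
x^2 + 4*x + 4

The characteristic polynomial is χ_A(x) = (x + 2)^3, so the eigenvalues are known. The minimal polynomial is
  m_A(x) = Π_λ (x − λ)^{k_λ}
where k_λ is the size of the *largest* Jordan block for λ (equivalently, the smallest k with (A − λI)^k v = 0 for every generalised eigenvector v of λ).

  λ = -2: largest Jordan block has size 2, contributing (x + 2)^2

So m_A(x) = (x + 2)^2 = x^2 + 4*x + 4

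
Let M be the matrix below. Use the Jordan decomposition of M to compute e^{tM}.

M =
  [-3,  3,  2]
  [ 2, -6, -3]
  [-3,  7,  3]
e^{tM} =
  [t^2*exp(-2*t)/2 - t*exp(-2*t) + exp(-2*t), -t^2*exp(-2*t)/2 + 3*t*exp(-2*t), -t^2*exp(-2*t)/2 + 2*t*exp(-2*t)]
  [-t^2*exp(-2*t)/2 + 2*t*exp(-2*t), t^2*exp(-2*t)/2 - 4*t*exp(-2*t) + exp(-2*t), t^2*exp(-2*t)/2 - 3*t*exp(-2*t)]
  [t^2*exp(-2*t) - 3*t*exp(-2*t), -t^2*exp(-2*t) + 7*t*exp(-2*t), -t^2*exp(-2*t) + 5*t*exp(-2*t) + exp(-2*t)]

Strategy: write M = P · J · P⁻¹ where J is a Jordan canonical form, so e^{tM} = P · e^{tJ} · P⁻¹, and e^{tJ} can be computed block-by-block.

M has Jordan form
J =
  [-2,  1,  0]
  [ 0, -2,  1]
  [ 0,  0, -2]
(up to reordering of blocks).

Per-block formulas:
  For a 3×3 Jordan block J_3(-2): exp(t · J_3(-2)) = e^(-2t)·(I + t·N + (t^2/2)·N^2), where N is the 3×3 nilpotent shift.

After assembling e^{tJ} and conjugating by P, we get:

e^{tM} =
  [t^2*exp(-2*t)/2 - t*exp(-2*t) + exp(-2*t), -t^2*exp(-2*t)/2 + 3*t*exp(-2*t), -t^2*exp(-2*t)/2 + 2*t*exp(-2*t)]
  [-t^2*exp(-2*t)/2 + 2*t*exp(-2*t), t^2*exp(-2*t)/2 - 4*t*exp(-2*t) + exp(-2*t), t^2*exp(-2*t)/2 - 3*t*exp(-2*t)]
  [t^2*exp(-2*t) - 3*t*exp(-2*t), -t^2*exp(-2*t) + 7*t*exp(-2*t), -t^2*exp(-2*t) + 5*t*exp(-2*t) + exp(-2*t)]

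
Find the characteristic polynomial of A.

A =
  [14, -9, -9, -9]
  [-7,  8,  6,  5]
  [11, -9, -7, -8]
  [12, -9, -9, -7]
x^4 - 8*x^3 + 24*x^2 - 32*x + 16

Expanding det(x·I − A) (e.g. by cofactor expansion or by noting that A is similar to its Jordan form J, which has the same characteristic polynomial as A) gives
  χ_A(x) = x^4 - 8*x^3 + 24*x^2 - 32*x + 16
which factors as (x - 2)^4. The eigenvalues (with algebraic multiplicities) are λ = 2 with multiplicity 4.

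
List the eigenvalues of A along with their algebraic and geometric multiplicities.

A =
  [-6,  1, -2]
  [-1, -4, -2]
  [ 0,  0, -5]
λ = -5: alg = 3, geom = 2

Step 1 — factor the characteristic polynomial to read off the algebraic multiplicities:
  χ_A(x) = (x + 5)^3

Step 2 — compute geometric multiplicities via the rank-nullity identity g(λ) = n − rank(A − λI):
  rank(A − (-5)·I) = 1, so dim ker(A − (-5)·I) = n − 1 = 2

Summary:
  λ = -5: algebraic multiplicity = 3, geometric multiplicity = 2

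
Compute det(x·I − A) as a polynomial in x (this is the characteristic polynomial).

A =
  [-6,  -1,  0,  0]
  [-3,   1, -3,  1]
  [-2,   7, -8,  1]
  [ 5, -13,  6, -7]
x^4 + 20*x^3 + 150*x^2 + 500*x + 625

Expanding det(x·I − A) (e.g. by cofactor expansion or by noting that A is similar to its Jordan form J, which has the same characteristic polynomial as A) gives
  χ_A(x) = x^4 + 20*x^3 + 150*x^2 + 500*x + 625
which factors as (x + 5)^4. The eigenvalues (with algebraic multiplicities) are λ = -5 with multiplicity 4.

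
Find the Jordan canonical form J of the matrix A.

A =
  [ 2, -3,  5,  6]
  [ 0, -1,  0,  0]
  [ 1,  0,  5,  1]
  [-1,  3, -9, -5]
J_1(-4) ⊕ J_1(-1) ⊕ J_2(3)

The characteristic polynomial is
  det(x·I − A) = x^4 - x^3 - 17*x^2 + 21*x + 36 = (x - 3)^2*(x + 1)*(x + 4)

Eigenvalues and multiplicities (the geometric multiplicity of λ is n − rank(A − λI), which equals the number of Jordan blocks for λ):
  λ = -4: algebraic multiplicity = 1, geometric multiplicity = 1
  λ = -1: algebraic multiplicity = 1, geometric multiplicity = 1
  λ = 3: algebraic multiplicity = 2, geometric multiplicity = 1

Determining the block sizes for each eigenvalue:
  λ = -4: one block (gm = 1), so the single block has size am = 1 → block sizes [1]
  λ = -1: one block (gm = 1), so the single block has size am = 1 → block sizes [1]
  λ = 3: one block (gm = 1), so the single block has size am = 2 → block sizes [2]

Assembling the blocks gives a Jordan form
J =
  [-4,  0, 0, 0]
  [ 0, -1, 0, 0]
  [ 0,  0, 3, 1]
  [ 0,  0, 0, 3]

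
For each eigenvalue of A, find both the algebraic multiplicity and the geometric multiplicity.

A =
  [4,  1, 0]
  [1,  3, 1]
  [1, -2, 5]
λ = 4: alg = 3, geom = 1

Step 1 — factor the characteristic polynomial to read off the algebraic multiplicities:
  χ_A(x) = (x - 4)^3

Step 2 — compute geometric multiplicities via the rank-nullity identity g(λ) = n − rank(A − λI):
  rank(A − (4)·I) = 2, so dim ker(A − (4)·I) = n − 2 = 1

Summary:
  λ = 4: algebraic multiplicity = 3, geometric multiplicity = 1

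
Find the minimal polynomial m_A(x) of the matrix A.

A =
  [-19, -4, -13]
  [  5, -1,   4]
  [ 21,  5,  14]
x^3 + 6*x^2 + 12*x + 8

The characteristic polynomial is χ_A(x) = (x + 2)^3, so the eigenvalues are known. The minimal polynomial is
  m_A(x) = Π_λ (x − λ)^{k_λ}
where k_λ is the size of the *largest* Jordan block for λ (equivalently, the smallest k with (A − λI)^k v = 0 for every generalised eigenvector v of λ).

  λ = -2: largest Jordan block has size 3, contributing (x + 2)^3

So m_A(x) = (x + 2)^3 = x^3 + 6*x^2 + 12*x + 8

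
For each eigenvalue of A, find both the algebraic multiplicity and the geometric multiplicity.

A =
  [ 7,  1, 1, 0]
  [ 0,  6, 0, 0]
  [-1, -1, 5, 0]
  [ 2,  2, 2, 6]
λ = 6: alg = 4, geom = 3

Step 1 — factor the characteristic polynomial to read off the algebraic multiplicities:
  χ_A(x) = (x - 6)^4

Step 2 — compute geometric multiplicities via the rank-nullity identity g(λ) = n − rank(A − λI):
  rank(A − (6)·I) = 1, so dim ker(A − (6)·I) = n − 1 = 3

Summary:
  λ = 6: algebraic multiplicity = 4, geometric multiplicity = 3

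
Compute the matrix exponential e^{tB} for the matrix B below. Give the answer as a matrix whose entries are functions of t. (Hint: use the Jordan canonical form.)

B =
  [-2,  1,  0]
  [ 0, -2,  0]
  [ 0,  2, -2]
e^{tB} =
  [exp(-2*t), t*exp(-2*t), 0]
  [0, exp(-2*t), 0]
  [0, 2*t*exp(-2*t), exp(-2*t)]

Strategy: write B = P · J · P⁻¹ where J is a Jordan canonical form, so e^{tB} = P · e^{tJ} · P⁻¹, and e^{tJ} can be computed block-by-block.

B has Jordan form
J =
  [-2,  1,  0]
  [ 0, -2,  0]
  [ 0,  0, -2]
(up to reordering of blocks).

Per-block formulas:
  For a 2×2 Jordan block J_2(-2): exp(t · J_2(-2)) = e^(-2t)·(I + t·N), where N is the 2×2 nilpotent shift.
  For a 1×1 block at λ = -2: exp(t · [-2]) = [e^(-2t)].

After assembling e^{tJ} and conjugating by P, we get:

e^{tB} =
  [exp(-2*t), t*exp(-2*t), 0]
  [0, exp(-2*t), 0]
  [0, 2*t*exp(-2*t), exp(-2*t)]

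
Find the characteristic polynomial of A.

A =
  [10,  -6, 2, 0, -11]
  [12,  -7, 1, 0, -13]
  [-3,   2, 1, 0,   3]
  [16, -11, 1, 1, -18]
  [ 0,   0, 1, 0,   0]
x^5 - 5*x^4 + 10*x^3 - 10*x^2 + 5*x - 1

Expanding det(x·I − A) (e.g. by cofactor expansion or by noting that A is similar to its Jordan form J, which has the same characteristic polynomial as A) gives
  χ_A(x) = x^5 - 5*x^4 + 10*x^3 - 10*x^2 + 5*x - 1
which factors as (x - 1)^5. The eigenvalues (with algebraic multiplicities) are λ = 1 with multiplicity 5.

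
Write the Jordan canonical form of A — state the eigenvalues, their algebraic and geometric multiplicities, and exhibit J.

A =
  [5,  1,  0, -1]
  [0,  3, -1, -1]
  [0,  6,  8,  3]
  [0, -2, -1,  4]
J_2(5) ⊕ J_2(5)

The characteristic polynomial is
  det(x·I − A) = x^4 - 20*x^3 + 150*x^2 - 500*x + 625 = (x - 5)^4

Eigenvalues and multiplicities (the geometric multiplicity of λ is n − rank(A − λI), which equals the number of Jordan blocks for λ):
  λ = 5: algebraic multiplicity = 4, geometric multiplicity = 2

Determining the block sizes for each eigenvalue:
  λ = 5: with am = 4 and gm = 2, the partition is not yet determined (e.g. several partitions of 4 into 2 parts exist). Let N = A − (5)·I. Computing rank(N^1) = 2, rank(N^2) = 0; the number of blocks of size ≥ j is rank(N^{j−1}) − rank(N^j), giving [2, 2]. So we have 2 block(s) of size 2 → block sizes [2, 2]

Assembling the blocks gives a Jordan form
J =
  [5, 1, 0, 0]
  [0, 5, 0, 0]
  [0, 0, 5, 1]
  [0, 0, 0, 5]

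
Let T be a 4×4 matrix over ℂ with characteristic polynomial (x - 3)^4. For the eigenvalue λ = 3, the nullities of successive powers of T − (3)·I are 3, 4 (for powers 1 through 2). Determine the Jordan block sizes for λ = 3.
Block sizes for λ = 3: [2, 1, 1]

From the dimensions of kernels of powers, the number of Jordan blocks of size at least j is d_j − d_{j−1} where d_j = dim ker(N^j) (with d_0 = 0). Computing the differences gives [3, 1].
The number of blocks of size exactly k is (#blocks of size ≥ k) − (#blocks of size ≥ k + 1), so the partition is: 2 block(s) of size 1, 1 block(s) of size 2.
In nonincreasing order the block sizes are [2, 1, 1].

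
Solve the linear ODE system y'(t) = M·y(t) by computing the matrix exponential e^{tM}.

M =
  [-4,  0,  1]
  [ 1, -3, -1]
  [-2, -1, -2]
e^{tM} =
  [-t^2*exp(-3*t)/2 - t*exp(-3*t) + exp(-3*t), -t^2*exp(-3*t)/2, t*exp(-3*t)]
  [t^2*exp(-3*t)/2 + t*exp(-3*t), t^2*exp(-3*t)/2 + exp(-3*t), -t*exp(-3*t)]
  [-t^2*exp(-3*t)/2 - 2*t*exp(-3*t), -t^2*exp(-3*t)/2 - t*exp(-3*t), t*exp(-3*t) + exp(-3*t)]

Strategy: write M = P · J · P⁻¹ where J is a Jordan canonical form, so e^{tM} = P · e^{tJ} · P⁻¹, and e^{tJ} can be computed block-by-block.

M has Jordan form
J =
  [-3,  1,  0]
  [ 0, -3,  1]
  [ 0,  0, -3]
(up to reordering of blocks).

Per-block formulas:
  For a 3×3 Jordan block J_3(-3): exp(t · J_3(-3)) = e^(-3t)·(I + t·N + (t^2/2)·N^2), where N is the 3×3 nilpotent shift.

After assembling e^{tJ} and conjugating by P, we get:

e^{tM} =
  [-t^2*exp(-3*t)/2 - t*exp(-3*t) + exp(-3*t), -t^2*exp(-3*t)/2, t*exp(-3*t)]
  [t^2*exp(-3*t)/2 + t*exp(-3*t), t^2*exp(-3*t)/2 + exp(-3*t), -t*exp(-3*t)]
  [-t^2*exp(-3*t)/2 - 2*t*exp(-3*t), -t^2*exp(-3*t)/2 - t*exp(-3*t), t*exp(-3*t) + exp(-3*t)]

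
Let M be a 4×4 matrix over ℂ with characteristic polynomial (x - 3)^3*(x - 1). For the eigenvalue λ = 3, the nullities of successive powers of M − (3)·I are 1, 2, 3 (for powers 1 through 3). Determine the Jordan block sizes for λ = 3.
Block sizes for λ = 3: [3]

From the dimensions of kernels of powers, the number of Jordan blocks of size at least j is d_j − d_{j−1} where d_j = dim ker(N^j) (with d_0 = 0). Computing the differences gives [1, 1, 1].
The number of blocks of size exactly k is (#blocks of size ≥ k) − (#blocks of size ≥ k + 1), so the partition is: 1 block(s) of size 3.
In nonincreasing order the block sizes are [3].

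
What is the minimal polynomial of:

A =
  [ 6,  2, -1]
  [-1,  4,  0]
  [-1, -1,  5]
x^3 - 15*x^2 + 75*x - 125

The characteristic polynomial is χ_A(x) = (x - 5)^3, so the eigenvalues are known. The minimal polynomial is
  m_A(x) = Π_λ (x − λ)^{k_λ}
where k_λ is the size of the *largest* Jordan block for λ (equivalently, the smallest k with (A − λI)^k v = 0 for every generalised eigenvector v of λ).

  λ = 5: largest Jordan block has size 3, contributing (x − 5)^3

So m_A(x) = (x - 5)^3 = x^3 - 15*x^2 + 75*x - 125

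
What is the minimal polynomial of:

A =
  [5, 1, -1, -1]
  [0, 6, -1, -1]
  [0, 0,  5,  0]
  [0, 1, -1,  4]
x^2 - 10*x + 25

The characteristic polynomial is χ_A(x) = (x - 5)^4, so the eigenvalues are known. The minimal polynomial is
  m_A(x) = Π_λ (x − λ)^{k_λ}
where k_λ is the size of the *largest* Jordan block for λ (equivalently, the smallest k with (A − λI)^k v = 0 for every generalised eigenvector v of λ).

  λ = 5: largest Jordan block has size 2, contributing (x − 5)^2

So m_A(x) = (x - 5)^2 = x^2 - 10*x + 25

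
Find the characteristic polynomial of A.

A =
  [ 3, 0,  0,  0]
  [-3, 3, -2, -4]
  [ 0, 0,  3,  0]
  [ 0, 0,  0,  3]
x^4 - 12*x^3 + 54*x^2 - 108*x + 81

Expanding det(x·I − A) (e.g. by cofactor expansion or by noting that A is similar to its Jordan form J, which has the same characteristic polynomial as A) gives
  χ_A(x) = x^4 - 12*x^3 + 54*x^2 - 108*x + 81
which factors as (x - 3)^4. The eigenvalues (with algebraic multiplicities) are λ = 3 with multiplicity 4.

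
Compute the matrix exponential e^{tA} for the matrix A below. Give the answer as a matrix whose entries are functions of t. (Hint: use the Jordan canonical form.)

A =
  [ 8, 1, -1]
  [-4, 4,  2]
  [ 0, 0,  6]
e^{tA} =
  [2*t*exp(6*t) + exp(6*t), t*exp(6*t), -t*exp(6*t)]
  [-4*t*exp(6*t), -2*t*exp(6*t) + exp(6*t), 2*t*exp(6*t)]
  [0, 0, exp(6*t)]

Strategy: write A = P · J · P⁻¹ where J is a Jordan canonical form, so e^{tA} = P · e^{tJ} · P⁻¹, and e^{tJ} can be computed block-by-block.

A has Jordan form
J =
  [6, 1, 0]
  [0, 6, 0]
  [0, 0, 6]
(up to reordering of blocks).

Per-block formulas:
  For a 2×2 Jordan block J_2(6): exp(t · J_2(6)) = e^(6t)·(I + t·N), where N is the 2×2 nilpotent shift.
  For a 1×1 block at λ = 6: exp(t · [6]) = [e^(6t)].

After assembling e^{tJ} and conjugating by P, we get:

e^{tA} =
  [2*t*exp(6*t) + exp(6*t), t*exp(6*t), -t*exp(6*t)]
  [-4*t*exp(6*t), -2*t*exp(6*t) + exp(6*t), 2*t*exp(6*t)]
  [0, 0, exp(6*t)]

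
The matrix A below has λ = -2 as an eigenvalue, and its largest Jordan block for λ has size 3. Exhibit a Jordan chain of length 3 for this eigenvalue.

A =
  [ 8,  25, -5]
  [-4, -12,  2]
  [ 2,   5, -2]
A Jordan chain for λ = -2 of length 3:
v_1 = (-10, 4, 0)ᵀ
v_2 = (10, -4, 2)ᵀ
v_3 = (1, 0, 0)ᵀ

Let N = A − (-2)·I. We want v_3 with N^3 v_3 = 0 but N^2 v_3 ≠ 0; then v_{j-1} := N · v_j for j = 3, …, 2.

Pick v_3 = (1, 0, 0)ᵀ.
Then v_2 = N · v_3 = (10, -4, 2)ᵀ.
Then v_1 = N · v_2 = (-10, 4, 0)ᵀ.

Sanity check: (A − (-2)·I) v_1 = (0, 0, 0)ᵀ = 0. ✓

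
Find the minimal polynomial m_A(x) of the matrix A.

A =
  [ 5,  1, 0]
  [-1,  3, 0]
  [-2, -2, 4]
x^2 - 8*x + 16

The characteristic polynomial is χ_A(x) = (x - 4)^3, so the eigenvalues are known. The minimal polynomial is
  m_A(x) = Π_λ (x − λ)^{k_λ}
where k_λ is the size of the *largest* Jordan block for λ (equivalently, the smallest k with (A − λI)^k v = 0 for every generalised eigenvector v of λ).

  λ = 4: largest Jordan block has size 2, contributing (x − 4)^2

So m_A(x) = (x - 4)^2 = x^2 - 8*x + 16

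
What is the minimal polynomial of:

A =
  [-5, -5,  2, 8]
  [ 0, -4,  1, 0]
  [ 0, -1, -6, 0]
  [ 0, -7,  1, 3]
x^4 + 12*x^3 + 30*x^2 - 100*x - 375

The characteristic polynomial is χ_A(x) = (x - 3)*(x + 5)^3, so the eigenvalues are known. The minimal polynomial is
  m_A(x) = Π_λ (x − λ)^{k_λ}
where k_λ is the size of the *largest* Jordan block for λ (equivalently, the smallest k with (A − λI)^k v = 0 for every generalised eigenvector v of λ).

  λ = -5: largest Jordan block has size 3, contributing (x + 5)^3
  λ = 3: largest Jordan block has size 1, contributing (x − 3)

So m_A(x) = (x - 3)*(x + 5)^3 = x^4 + 12*x^3 + 30*x^2 - 100*x - 375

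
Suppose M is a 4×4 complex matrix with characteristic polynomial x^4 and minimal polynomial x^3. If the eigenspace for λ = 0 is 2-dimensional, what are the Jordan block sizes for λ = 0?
Block sizes for λ = 0: [3, 1]

Step 1 — from the characteristic polynomial, algebraic multiplicity of λ = 0 is 4. From dim ker(M − (0)·I) = 2, there are exactly 2 Jordan blocks for λ = 0.
Step 2 — from the minimal polynomial, the factor (x − 0)^3 tells us the largest block for λ = 0 has size 3.
Step 3 — with total size 4, 2 blocks, and largest block 3, the block sizes (in nonincreasing order) are [3, 1].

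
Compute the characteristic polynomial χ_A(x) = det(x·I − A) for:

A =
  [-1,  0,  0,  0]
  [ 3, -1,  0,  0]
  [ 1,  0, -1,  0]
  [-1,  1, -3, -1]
x^4 + 4*x^3 + 6*x^2 + 4*x + 1

Expanding det(x·I − A) (e.g. by cofactor expansion or by noting that A is similar to its Jordan form J, which has the same characteristic polynomial as A) gives
  χ_A(x) = x^4 + 4*x^3 + 6*x^2 + 4*x + 1
which factors as (x + 1)^4. The eigenvalues (with algebraic multiplicities) are λ = -1 with multiplicity 4.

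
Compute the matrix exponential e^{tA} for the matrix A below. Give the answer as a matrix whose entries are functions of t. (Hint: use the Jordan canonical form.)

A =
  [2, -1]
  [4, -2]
e^{tA} =
  [2*t + 1, -t]
  [4*t, 1 - 2*t]

Strategy: write A = P · J · P⁻¹ where J is a Jordan canonical form, so e^{tA} = P · e^{tJ} · P⁻¹, and e^{tJ} can be computed block-by-block.

A has Jordan form
J =
  [0, 1]
  [0, 0]
(up to reordering of blocks).

Per-block formulas:
  For a 2×2 Jordan block J_2(0): exp(t · J_2(0)) = e^(0t)·(I + t·N), where N is the 2×2 nilpotent shift.

After assembling e^{tJ} and conjugating by P, we get:

e^{tA} =
  [2*t + 1, -t]
  [4*t, 1 - 2*t]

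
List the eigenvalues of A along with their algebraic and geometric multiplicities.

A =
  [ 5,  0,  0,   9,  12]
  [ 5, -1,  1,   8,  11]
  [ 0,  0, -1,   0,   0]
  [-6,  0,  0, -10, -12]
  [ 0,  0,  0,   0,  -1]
λ = -4: alg = 1, geom = 1; λ = -1: alg = 4, geom = 3

Step 1 — factor the characteristic polynomial to read off the algebraic multiplicities:
  χ_A(x) = (x + 1)^4*(x + 4)

Step 2 — compute geometric multiplicities via the rank-nullity identity g(λ) = n − rank(A − λI):
  rank(A − (-4)·I) = 4, so dim ker(A − (-4)·I) = n − 4 = 1
  rank(A − (-1)·I) = 2, so dim ker(A − (-1)·I) = n − 2 = 3

Summary:
  λ = -4: algebraic multiplicity = 1, geometric multiplicity = 1
  λ = -1: algebraic multiplicity = 4, geometric multiplicity = 3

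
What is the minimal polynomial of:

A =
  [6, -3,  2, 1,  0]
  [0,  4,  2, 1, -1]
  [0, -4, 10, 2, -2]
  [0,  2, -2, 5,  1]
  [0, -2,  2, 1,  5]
x^2 - 12*x + 36

The characteristic polynomial is χ_A(x) = (x - 6)^5, so the eigenvalues are known. The minimal polynomial is
  m_A(x) = Π_λ (x − λ)^{k_λ}
where k_λ is the size of the *largest* Jordan block for λ (equivalently, the smallest k with (A − λI)^k v = 0 for every generalised eigenvector v of λ).

  λ = 6: largest Jordan block has size 2, contributing (x − 6)^2

So m_A(x) = (x - 6)^2 = x^2 - 12*x + 36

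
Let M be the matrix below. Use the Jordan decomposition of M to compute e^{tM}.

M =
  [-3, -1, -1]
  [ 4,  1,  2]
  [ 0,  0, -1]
e^{tM} =
  [-2*t*exp(-t) + exp(-t), -t*exp(-t), -t*exp(-t)]
  [4*t*exp(-t), 2*t*exp(-t) + exp(-t), 2*t*exp(-t)]
  [0, 0, exp(-t)]

Strategy: write M = P · J · P⁻¹ where J is a Jordan canonical form, so e^{tM} = P · e^{tJ} · P⁻¹, and e^{tJ} can be computed block-by-block.

M has Jordan form
J =
  [-1,  1,  0]
  [ 0, -1,  0]
  [ 0,  0, -1]
(up to reordering of blocks).

Per-block formulas:
  For a 1×1 block at λ = -1: exp(t · [-1]) = [e^(-1t)].
  For a 2×2 Jordan block J_2(-1): exp(t · J_2(-1)) = e^(-1t)·(I + t·N), where N is the 2×2 nilpotent shift.

After assembling e^{tJ} and conjugating by P, we get:

e^{tM} =
  [-2*t*exp(-t) + exp(-t), -t*exp(-t), -t*exp(-t)]
  [4*t*exp(-t), 2*t*exp(-t) + exp(-t), 2*t*exp(-t)]
  [0, 0, exp(-t)]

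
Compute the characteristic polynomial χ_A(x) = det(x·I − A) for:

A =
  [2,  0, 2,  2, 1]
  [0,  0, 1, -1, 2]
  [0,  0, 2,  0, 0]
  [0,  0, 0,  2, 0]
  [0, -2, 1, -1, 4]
x^5 - 10*x^4 + 40*x^3 - 80*x^2 + 80*x - 32

Expanding det(x·I − A) (e.g. by cofactor expansion or by noting that A is similar to its Jordan form J, which has the same characteristic polynomial as A) gives
  χ_A(x) = x^5 - 10*x^4 + 40*x^3 - 80*x^2 + 80*x - 32
which factors as (x - 2)^5. The eigenvalues (with algebraic multiplicities) are λ = 2 with multiplicity 5.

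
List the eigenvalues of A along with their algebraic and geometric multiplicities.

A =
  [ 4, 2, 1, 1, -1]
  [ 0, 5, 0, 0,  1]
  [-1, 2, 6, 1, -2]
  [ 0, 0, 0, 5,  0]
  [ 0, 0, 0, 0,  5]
λ = 5: alg = 5, geom = 3

Step 1 — factor the characteristic polynomial to read off the algebraic multiplicities:
  χ_A(x) = (x - 5)^5

Step 2 — compute geometric multiplicities via the rank-nullity identity g(λ) = n − rank(A − λI):
  rank(A − (5)·I) = 2, so dim ker(A − (5)·I) = n − 2 = 3

Summary:
  λ = 5: algebraic multiplicity = 5, geometric multiplicity = 3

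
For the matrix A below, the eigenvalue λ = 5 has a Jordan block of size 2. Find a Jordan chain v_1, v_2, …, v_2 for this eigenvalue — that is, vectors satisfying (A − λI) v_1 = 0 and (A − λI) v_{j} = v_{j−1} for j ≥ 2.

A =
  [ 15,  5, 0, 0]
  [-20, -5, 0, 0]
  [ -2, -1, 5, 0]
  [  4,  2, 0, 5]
A Jordan chain for λ = 5 of length 2:
v_1 = (10, -20, -2, 4)ᵀ
v_2 = (1, 0, 0, 0)ᵀ

Let N = A − (5)·I. We want v_2 with N^2 v_2 = 0 but N^1 v_2 ≠ 0; then v_{j-1} := N · v_j for j = 2, …, 2.

Pick v_2 = (1, 0, 0, 0)ᵀ.
Then v_1 = N · v_2 = (10, -20, -2, 4)ᵀ.

Sanity check: (A − (5)·I) v_1 = (0, 0, 0, 0)ᵀ = 0. ✓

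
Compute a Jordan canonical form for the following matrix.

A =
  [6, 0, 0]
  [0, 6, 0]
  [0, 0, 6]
J_1(6) ⊕ J_1(6) ⊕ J_1(6)

The characteristic polynomial is
  det(x·I − A) = x^3 - 18*x^2 + 108*x - 216 = (x - 6)^3

Eigenvalues and multiplicities (the geometric multiplicity of λ is n − rank(A − λI), which equals the number of Jordan blocks for λ):
  λ = 6: algebraic multiplicity = 3, geometric multiplicity = 3

Determining the block sizes for each eigenvalue:
  λ = 6: gm = am = 3, so every block has size 1 → block sizes [1, 1, 1]

Assembling the blocks gives a Jordan form
J =
  [6, 0, 0]
  [0, 6, 0]
  [0, 0, 6]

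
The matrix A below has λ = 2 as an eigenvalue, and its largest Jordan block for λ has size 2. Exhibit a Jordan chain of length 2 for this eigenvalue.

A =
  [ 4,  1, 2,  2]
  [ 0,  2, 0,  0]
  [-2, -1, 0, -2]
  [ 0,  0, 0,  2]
A Jordan chain for λ = 2 of length 2:
v_1 = (2, 0, -2, 0)ᵀ
v_2 = (1, 0, 0, 0)ᵀ

Let N = A − (2)·I. We want v_2 with N^2 v_2 = 0 but N^1 v_2 ≠ 0; then v_{j-1} := N · v_j for j = 2, …, 2.

Pick v_2 = (1, 0, 0, 0)ᵀ.
Then v_1 = N · v_2 = (2, 0, -2, 0)ᵀ.

Sanity check: (A − (2)·I) v_1 = (0, 0, 0, 0)ᵀ = 0. ✓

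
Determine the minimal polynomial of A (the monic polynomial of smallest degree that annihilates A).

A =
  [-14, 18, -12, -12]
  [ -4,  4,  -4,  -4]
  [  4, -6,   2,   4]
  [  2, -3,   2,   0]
x^2 + 4*x + 4

The characteristic polynomial is χ_A(x) = (x + 2)^4, so the eigenvalues are known. The minimal polynomial is
  m_A(x) = Π_λ (x − λ)^{k_λ}
where k_λ is the size of the *largest* Jordan block for λ (equivalently, the smallest k with (A − λI)^k v = 0 for every generalised eigenvector v of λ).

  λ = -2: largest Jordan block has size 2, contributing (x + 2)^2

So m_A(x) = (x + 2)^2 = x^2 + 4*x + 4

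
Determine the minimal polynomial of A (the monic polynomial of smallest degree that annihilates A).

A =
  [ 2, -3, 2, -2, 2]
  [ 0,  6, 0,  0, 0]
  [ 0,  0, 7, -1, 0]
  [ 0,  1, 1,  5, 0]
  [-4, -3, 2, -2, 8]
x^4 - 22*x^3 + 180*x^2 - 648*x + 864

The characteristic polynomial is χ_A(x) = (x - 6)^4*(x - 4), so the eigenvalues are known. The minimal polynomial is
  m_A(x) = Π_λ (x − λ)^{k_λ}
where k_λ is the size of the *largest* Jordan block for λ (equivalently, the smallest k with (A − λI)^k v = 0 for every generalised eigenvector v of λ).

  λ = 4: largest Jordan block has size 1, contributing (x − 4)
  λ = 6: largest Jordan block has size 3, contributing (x − 6)^3

So m_A(x) = (x - 6)^3*(x - 4) = x^4 - 22*x^3 + 180*x^2 - 648*x + 864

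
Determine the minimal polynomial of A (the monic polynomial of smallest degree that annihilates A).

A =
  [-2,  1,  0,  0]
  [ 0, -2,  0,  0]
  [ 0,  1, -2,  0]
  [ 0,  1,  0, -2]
x^2 + 4*x + 4

The characteristic polynomial is χ_A(x) = (x + 2)^4, so the eigenvalues are known. The minimal polynomial is
  m_A(x) = Π_λ (x − λ)^{k_λ}
where k_λ is the size of the *largest* Jordan block for λ (equivalently, the smallest k with (A − λI)^k v = 0 for every generalised eigenvector v of λ).

  λ = -2: largest Jordan block has size 2, contributing (x + 2)^2

So m_A(x) = (x + 2)^2 = x^2 + 4*x + 4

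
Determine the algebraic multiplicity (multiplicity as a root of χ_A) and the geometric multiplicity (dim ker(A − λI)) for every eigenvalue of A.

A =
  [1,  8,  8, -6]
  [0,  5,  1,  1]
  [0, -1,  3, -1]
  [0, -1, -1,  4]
λ = 1: alg = 1, geom = 1; λ = 4: alg = 3, geom = 1

Step 1 — factor the characteristic polynomial to read off the algebraic multiplicities:
  χ_A(x) = (x - 4)^3*(x - 1)

Step 2 — compute geometric multiplicities via the rank-nullity identity g(λ) = n − rank(A − λI):
  rank(A − (1)·I) = 3, so dim ker(A − (1)·I) = n − 3 = 1
  rank(A − (4)·I) = 3, so dim ker(A − (4)·I) = n − 3 = 1

Summary:
  λ = 1: algebraic multiplicity = 1, geometric multiplicity = 1
  λ = 4: algebraic multiplicity = 3, geometric multiplicity = 1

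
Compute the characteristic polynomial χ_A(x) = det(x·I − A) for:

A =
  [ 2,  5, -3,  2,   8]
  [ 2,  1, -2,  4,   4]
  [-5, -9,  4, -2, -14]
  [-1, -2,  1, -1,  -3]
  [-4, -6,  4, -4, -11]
x^5 + 5*x^4 + 10*x^3 + 10*x^2 + 5*x + 1

Expanding det(x·I − A) (e.g. by cofactor expansion or by noting that A is similar to its Jordan form J, which has the same characteristic polynomial as A) gives
  χ_A(x) = x^5 + 5*x^4 + 10*x^3 + 10*x^2 + 5*x + 1
which factors as (x + 1)^5. The eigenvalues (with algebraic multiplicities) are λ = -1 with multiplicity 5.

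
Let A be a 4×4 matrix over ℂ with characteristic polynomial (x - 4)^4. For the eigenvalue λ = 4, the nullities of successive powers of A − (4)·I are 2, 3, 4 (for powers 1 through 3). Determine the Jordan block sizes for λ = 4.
Block sizes for λ = 4: [3, 1]

From the dimensions of kernels of powers, the number of Jordan blocks of size at least j is d_j − d_{j−1} where d_j = dim ker(N^j) (with d_0 = 0). Computing the differences gives [2, 1, 1].
The number of blocks of size exactly k is (#blocks of size ≥ k) − (#blocks of size ≥ k + 1), so the partition is: 1 block(s) of size 1, 1 block(s) of size 3.
In nonincreasing order the block sizes are [3, 1].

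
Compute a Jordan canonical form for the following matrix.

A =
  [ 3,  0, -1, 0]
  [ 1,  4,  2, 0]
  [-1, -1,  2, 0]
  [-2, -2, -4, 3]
J_3(3) ⊕ J_1(3)

The characteristic polynomial is
  det(x·I − A) = x^4 - 12*x^3 + 54*x^2 - 108*x + 81 = (x - 3)^4

Eigenvalues and multiplicities (the geometric multiplicity of λ is n − rank(A − λI), which equals the number of Jordan blocks for λ):
  λ = 3: algebraic multiplicity = 4, geometric multiplicity = 2

Determining the block sizes for each eigenvalue:
  λ = 3: with am = 4 and gm = 2, the partition is not yet determined (e.g. several partitions of 4 into 2 parts exist). Let N = A − (3)·I. Computing rank(N^1) = 2, rank(N^2) = 1, rank(N^3) = 0; the number of blocks of size ≥ j is rank(N^{j−1}) − rank(N^j), giving [2, 1, 1]. So we have 1 block(s) of size 3, 1 block(s) of size 1 → block sizes [3, 1]

Assembling the blocks gives a Jordan form
J =
  [3, 1, 0, 0]
  [0, 3, 1, 0]
  [0, 0, 3, 0]
  [0, 0, 0, 3]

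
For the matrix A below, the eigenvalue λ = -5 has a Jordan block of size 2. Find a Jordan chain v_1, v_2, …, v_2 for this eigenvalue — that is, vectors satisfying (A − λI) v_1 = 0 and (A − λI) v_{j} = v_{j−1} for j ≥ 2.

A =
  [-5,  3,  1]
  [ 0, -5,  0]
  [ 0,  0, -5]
A Jordan chain for λ = -5 of length 2:
v_1 = (3, 0, 0)ᵀ
v_2 = (0, 1, 0)ᵀ

Let N = A − (-5)·I. We want v_2 with N^2 v_2 = 0 but N^1 v_2 ≠ 0; then v_{j-1} := N · v_j for j = 2, …, 2.

Pick v_2 = (0, 1, 0)ᵀ.
Then v_1 = N · v_2 = (3, 0, 0)ᵀ.

Sanity check: (A − (-5)·I) v_1 = (0, 0, 0)ᵀ = 0. ✓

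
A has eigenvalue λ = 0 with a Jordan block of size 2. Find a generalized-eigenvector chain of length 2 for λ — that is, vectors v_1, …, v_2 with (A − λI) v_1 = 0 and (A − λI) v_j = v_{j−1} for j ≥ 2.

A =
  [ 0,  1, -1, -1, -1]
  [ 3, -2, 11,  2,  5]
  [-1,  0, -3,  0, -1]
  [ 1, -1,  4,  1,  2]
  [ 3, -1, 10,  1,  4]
A Jordan chain for λ = 0 of length 2:
v_1 = (0, 3, -1, 1, 3)ᵀ
v_2 = (1, 0, 0, 0, 0)ᵀ

Let N = A − (0)·I. We want v_2 with N^2 v_2 = 0 but N^1 v_2 ≠ 0; then v_{j-1} := N · v_j for j = 2, …, 2.

Pick v_2 = (1, 0, 0, 0, 0)ᵀ.
Then v_1 = N · v_2 = (0, 3, -1, 1, 3)ᵀ.

Sanity check: (A − (0)·I) v_1 = (0, 0, 0, 0, 0)ᵀ = 0. ✓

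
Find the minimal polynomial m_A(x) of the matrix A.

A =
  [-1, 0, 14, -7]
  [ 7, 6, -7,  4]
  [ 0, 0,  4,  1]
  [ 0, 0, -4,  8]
x^4 - 17*x^3 + 90*x^2 - 108*x - 216

The characteristic polynomial is χ_A(x) = (x - 6)^3*(x + 1), so the eigenvalues are known. The minimal polynomial is
  m_A(x) = Π_λ (x − λ)^{k_λ}
where k_λ is the size of the *largest* Jordan block for λ (equivalently, the smallest k with (A − λI)^k v = 0 for every generalised eigenvector v of λ).

  λ = -1: largest Jordan block has size 1, contributing (x + 1)
  λ = 6: largest Jordan block has size 3, contributing (x − 6)^3

So m_A(x) = (x - 6)^3*(x + 1) = x^4 - 17*x^3 + 90*x^2 - 108*x - 216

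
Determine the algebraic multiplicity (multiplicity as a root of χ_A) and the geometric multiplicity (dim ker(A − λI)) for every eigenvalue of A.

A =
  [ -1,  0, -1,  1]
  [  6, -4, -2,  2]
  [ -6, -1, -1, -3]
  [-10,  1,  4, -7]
λ = -4: alg = 1, geom = 1; λ = -3: alg = 3, geom = 1

Step 1 — factor the characteristic polynomial to read off the algebraic multiplicities:
  χ_A(x) = (x + 3)^3*(x + 4)

Step 2 — compute geometric multiplicities via the rank-nullity identity g(λ) = n − rank(A − λI):
  rank(A − (-4)·I) = 3, so dim ker(A − (-4)·I) = n − 3 = 1
  rank(A − (-3)·I) = 3, so dim ker(A − (-3)·I) = n − 3 = 1

Summary:
  λ = -4: algebraic multiplicity = 1, geometric multiplicity = 1
  λ = -3: algebraic multiplicity = 3, geometric multiplicity = 1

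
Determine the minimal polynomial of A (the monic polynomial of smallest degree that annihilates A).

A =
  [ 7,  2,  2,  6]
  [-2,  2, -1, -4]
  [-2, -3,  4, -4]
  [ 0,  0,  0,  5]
x^3 - 13*x^2 + 55*x - 75

The characteristic polynomial is χ_A(x) = (x - 5)^3*(x - 3), so the eigenvalues are known. The minimal polynomial is
  m_A(x) = Π_λ (x − λ)^{k_λ}
where k_λ is the size of the *largest* Jordan block for λ (equivalently, the smallest k with (A − λI)^k v = 0 for every generalised eigenvector v of λ).

  λ = 3: largest Jordan block has size 1, contributing (x − 3)
  λ = 5: largest Jordan block has size 2, contributing (x − 5)^2

So m_A(x) = (x - 5)^2*(x - 3) = x^3 - 13*x^2 + 55*x - 75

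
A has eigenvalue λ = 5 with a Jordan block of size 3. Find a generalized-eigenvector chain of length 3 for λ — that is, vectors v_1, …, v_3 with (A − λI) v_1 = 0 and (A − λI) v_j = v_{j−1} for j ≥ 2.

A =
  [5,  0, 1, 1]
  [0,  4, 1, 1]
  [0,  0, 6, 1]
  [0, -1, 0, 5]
A Jordan chain for λ = 5 of length 3:
v_1 = (-1, 0, -1, 1)ᵀ
v_2 = (0, -1, 0, -1)ᵀ
v_3 = (0, 1, 0, 0)ᵀ

Let N = A − (5)·I. We want v_3 with N^3 v_3 = 0 but N^2 v_3 ≠ 0; then v_{j-1} := N · v_j for j = 3, …, 2.

Pick v_3 = (0, 1, 0, 0)ᵀ.
Then v_2 = N · v_3 = (0, -1, 0, -1)ᵀ.
Then v_1 = N · v_2 = (-1, 0, -1, 1)ᵀ.

Sanity check: (A − (5)·I) v_1 = (0, 0, 0, 0)ᵀ = 0. ✓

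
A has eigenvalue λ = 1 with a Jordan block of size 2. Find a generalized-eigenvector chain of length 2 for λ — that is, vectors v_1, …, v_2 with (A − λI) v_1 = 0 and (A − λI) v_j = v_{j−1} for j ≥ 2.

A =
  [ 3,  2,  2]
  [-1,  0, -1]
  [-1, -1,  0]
A Jordan chain for λ = 1 of length 2:
v_1 = (2, -1, -1)ᵀ
v_2 = (1, 0, 0)ᵀ

Let N = A − (1)·I. We want v_2 with N^2 v_2 = 0 but N^1 v_2 ≠ 0; then v_{j-1} := N · v_j for j = 2, …, 2.

Pick v_2 = (1, 0, 0)ᵀ.
Then v_1 = N · v_2 = (2, -1, -1)ᵀ.

Sanity check: (A − (1)·I) v_1 = (0, 0, 0)ᵀ = 0. ✓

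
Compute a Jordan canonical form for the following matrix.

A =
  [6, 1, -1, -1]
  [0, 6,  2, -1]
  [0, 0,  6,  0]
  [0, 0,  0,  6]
J_3(6) ⊕ J_1(6)

The characteristic polynomial is
  det(x·I − A) = x^4 - 24*x^3 + 216*x^2 - 864*x + 1296 = (x - 6)^4

Eigenvalues and multiplicities (the geometric multiplicity of λ is n − rank(A − λI), which equals the number of Jordan blocks for λ):
  λ = 6: algebraic multiplicity = 4, geometric multiplicity = 2

Determining the block sizes for each eigenvalue:
  λ = 6: with am = 4 and gm = 2, the partition is not yet determined (e.g. several partitions of 4 into 2 parts exist). Let N = A − (6)·I. Computing rank(N^1) = 2, rank(N^2) = 1, rank(N^3) = 0; the number of blocks of size ≥ j is rank(N^{j−1}) − rank(N^j), giving [2, 1, 1]. So we have 1 block(s) of size 3, 1 block(s) of size 1 → block sizes [3, 1]

Assembling the blocks gives a Jordan form
J =
  [6, 1, 0, 0]
  [0, 6, 1, 0]
  [0, 0, 6, 0]
  [0, 0, 0, 6]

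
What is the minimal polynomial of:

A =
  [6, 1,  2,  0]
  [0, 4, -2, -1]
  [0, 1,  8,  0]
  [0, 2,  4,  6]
x^3 - 18*x^2 + 108*x - 216

The characteristic polynomial is χ_A(x) = (x - 6)^4, so the eigenvalues are known. The minimal polynomial is
  m_A(x) = Π_λ (x − λ)^{k_λ}
where k_λ is the size of the *largest* Jordan block for λ (equivalently, the smallest k with (A − λI)^k v = 0 for every generalised eigenvector v of λ).

  λ = 6: largest Jordan block has size 3, contributing (x − 6)^3

So m_A(x) = (x - 6)^3 = x^3 - 18*x^2 + 108*x - 216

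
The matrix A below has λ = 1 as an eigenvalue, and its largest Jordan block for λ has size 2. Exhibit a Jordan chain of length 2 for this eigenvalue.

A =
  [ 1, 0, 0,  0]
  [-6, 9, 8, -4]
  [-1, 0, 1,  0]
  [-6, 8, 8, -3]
A Jordan chain for λ = 1 of length 2:
v_1 = (0, 2, -1, 2)ᵀ
v_2 = (1, 1, 0, 0)ᵀ

Let N = A − (1)·I. We want v_2 with N^2 v_2 = 0 but N^1 v_2 ≠ 0; then v_{j-1} := N · v_j for j = 2, …, 2.

Pick v_2 = (1, 1, 0, 0)ᵀ.
Then v_1 = N · v_2 = (0, 2, -1, 2)ᵀ.

Sanity check: (A − (1)·I) v_1 = (0, 0, 0, 0)ᵀ = 0. ✓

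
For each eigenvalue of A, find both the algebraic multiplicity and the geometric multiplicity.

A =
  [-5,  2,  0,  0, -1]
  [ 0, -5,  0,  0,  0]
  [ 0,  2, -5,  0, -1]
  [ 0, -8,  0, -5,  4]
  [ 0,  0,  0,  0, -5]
λ = -5: alg = 5, geom = 4

Step 1 — factor the characteristic polynomial to read off the algebraic multiplicities:
  χ_A(x) = (x + 5)^5

Step 2 — compute geometric multiplicities via the rank-nullity identity g(λ) = n − rank(A − λI):
  rank(A − (-5)·I) = 1, so dim ker(A − (-5)·I) = n − 1 = 4

Summary:
  λ = -5: algebraic multiplicity = 5, geometric multiplicity = 4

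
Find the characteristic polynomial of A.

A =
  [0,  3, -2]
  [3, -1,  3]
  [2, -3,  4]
x^3 - 3*x^2 + 4

Expanding det(x·I − A) (e.g. by cofactor expansion or by noting that A is similar to its Jordan form J, which has the same characteristic polynomial as A) gives
  χ_A(x) = x^3 - 3*x^2 + 4
which factors as (x - 2)^2*(x + 1). The eigenvalues (with algebraic multiplicities) are λ = -1 with multiplicity 1, λ = 2 with multiplicity 2.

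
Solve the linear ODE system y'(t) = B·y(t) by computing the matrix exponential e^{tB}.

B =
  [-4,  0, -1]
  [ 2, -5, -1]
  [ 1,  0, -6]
e^{tB} =
  [t*exp(-5*t) + exp(-5*t), 0, -t*exp(-5*t)]
  [t^2*exp(-5*t)/2 + 2*t*exp(-5*t), exp(-5*t), -t^2*exp(-5*t)/2 - t*exp(-5*t)]
  [t*exp(-5*t), 0, -t*exp(-5*t) + exp(-5*t)]

Strategy: write B = P · J · P⁻¹ where J is a Jordan canonical form, so e^{tB} = P · e^{tJ} · P⁻¹, and e^{tJ} can be computed block-by-block.

B has Jordan form
J =
  [-5,  1,  0]
  [ 0, -5,  1]
  [ 0,  0, -5]
(up to reordering of blocks).

Per-block formulas:
  For a 3×3 Jordan block J_3(-5): exp(t · J_3(-5)) = e^(-5t)·(I + t·N + (t^2/2)·N^2), where N is the 3×3 nilpotent shift.

After assembling e^{tJ} and conjugating by P, we get:

e^{tB} =
  [t*exp(-5*t) + exp(-5*t), 0, -t*exp(-5*t)]
  [t^2*exp(-5*t)/2 + 2*t*exp(-5*t), exp(-5*t), -t^2*exp(-5*t)/2 - t*exp(-5*t)]
  [t*exp(-5*t), 0, -t*exp(-5*t) + exp(-5*t)]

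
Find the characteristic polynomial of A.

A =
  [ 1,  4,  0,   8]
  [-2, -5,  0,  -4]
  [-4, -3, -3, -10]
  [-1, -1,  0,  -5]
x^4 + 12*x^3 + 54*x^2 + 108*x + 81

Expanding det(x·I − A) (e.g. by cofactor expansion or by noting that A is similar to its Jordan form J, which has the same characteristic polynomial as A) gives
  χ_A(x) = x^4 + 12*x^3 + 54*x^2 + 108*x + 81
which factors as (x + 3)^4. The eigenvalues (with algebraic multiplicities) are λ = -3 with multiplicity 4.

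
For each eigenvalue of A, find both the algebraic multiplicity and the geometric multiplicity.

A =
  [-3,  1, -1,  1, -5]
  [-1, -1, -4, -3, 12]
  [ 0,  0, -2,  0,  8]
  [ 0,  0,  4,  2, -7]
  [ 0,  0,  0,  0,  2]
λ = -2: alg = 3, geom = 1; λ = 2: alg = 2, geom = 1

Step 1 — factor the characteristic polynomial to read off the algebraic multiplicities:
  χ_A(x) = (x - 2)^2*(x + 2)^3

Step 2 — compute geometric multiplicities via the rank-nullity identity g(λ) = n − rank(A − λI):
  rank(A − (-2)·I) = 4, so dim ker(A − (-2)·I) = n − 4 = 1
  rank(A − (2)·I) = 4, so dim ker(A − (2)·I) = n − 4 = 1

Summary:
  λ = -2: algebraic multiplicity = 3, geometric multiplicity = 1
  λ = 2: algebraic multiplicity = 2, geometric multiplicity = 1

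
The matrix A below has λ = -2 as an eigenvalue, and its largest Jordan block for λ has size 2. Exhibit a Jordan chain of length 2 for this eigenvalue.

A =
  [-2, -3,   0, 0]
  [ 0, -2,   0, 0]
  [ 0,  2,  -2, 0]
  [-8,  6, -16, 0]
A Jordan chain for λ = -2 of length 2:
v_1 = (-12, 0, 8, 16)ᵀ
v_2 = (1, 4, 0, 0)ᵀ

Let N = A − (-2)·I. We want v_2 with N^2 v_2 = 0 but N^1 v_2 ≠ 0; then v_{j-1} := N · v_j for j = 2, …, 2.

Pick v_2 = (1, 4, 0, 0)ᵀ.
Then v_1 = N · v_2 = (-12, 0, 8, 16)ᵀ.

Sanity check: (A − (-2)·I) v_1 = (0, 0, 0, 0)ᵀ = 0. ✓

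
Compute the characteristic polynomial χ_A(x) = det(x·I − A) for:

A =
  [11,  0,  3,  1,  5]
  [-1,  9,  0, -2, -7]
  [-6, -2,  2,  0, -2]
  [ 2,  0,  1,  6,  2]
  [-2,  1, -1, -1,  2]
x^5 - 30*x^4 + 360*x^3 - 2160*x^2 + 6480*x - 7776

Expanding det(x·I − A) (e.g. by cofactor expansion or by noting that A is similar to its Jordan form J, which has the same characteristic polynomial as A) gives
  χ_A(x) = x^5 - 30*x^4 + 360*x^3 - 2160*x^2 + 6480*x - 7776
which factors as (x - 6)^5. The eigenvalues (with algebraic multiplicities) are λ = 6 with multiplicity 5.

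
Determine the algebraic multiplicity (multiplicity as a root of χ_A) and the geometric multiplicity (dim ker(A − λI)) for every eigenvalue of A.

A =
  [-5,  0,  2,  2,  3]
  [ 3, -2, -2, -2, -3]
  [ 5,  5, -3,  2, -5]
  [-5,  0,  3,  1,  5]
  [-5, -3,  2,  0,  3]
λ = -2: alg = 1, geom = 1; λ = -1: alg = 4, geom = 2

Step 1 — factor the characteristic polynomial to read off the algebraic multiplicities:
  χ_A(x) = (x + 1)^4*(x + 2)

Step 2 — compute geometric multiplicities via the rank-nullity identity g(λ) = n − rank(A − λI):
  rank(A − (-2)·I) = 4, so dim ker(A − (-2)·I) = n − 4 = 1
  rank(A − (-1)·I) = 3, so dim ker(A − (-1)·I) = n − 3 = 2

Summary:
  λ = -2: algebraic multiplicity = 1, geometric multiplicity = 1
  λ = -1: algebraic multiplicity = 4, geometric multiplicity = 2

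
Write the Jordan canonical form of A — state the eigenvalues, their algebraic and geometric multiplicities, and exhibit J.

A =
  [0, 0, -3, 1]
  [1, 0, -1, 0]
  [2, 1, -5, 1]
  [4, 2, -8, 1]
J_3(-1) ⊕ J_1(-1)

The characteristic polynomial is
  det(x·I − A) = x^4 + 4*x^3 + 6*x^2 + 4*x + 1 = (x + 1)^4

Eigenvalues and multiplicities (the geometric multiplicity of λ is n − rank(A − λI), which equals the number of Jordan blocks for λ):
  λ = -1: algebraic multiplicity = 4, geometric multiplicity = 2

Determining the block sizes for each eigenvalue:
  λ = -1: with am = 4 and gm = 2, the partition is not yet determined (e.g. several partitions of 4 into 2 parts exist). Let N = A − (-1)·I. Computing rank(N^1) = 2, rank(N^2) = 1, rank(N^3) = 0; the number of blocks of size ≥ j is rank(N^{j−1}) − rank(N^j), giving [2, 1, 1]. So we have 1 block(s) of size 3, 1 block(s) of size 1 → block sizes [3, 1]

Assembling the blocks gives a Jordan form
J =
  [-1,  1,  0,  0]
  [ 0, -1,  1,  0]
  [ 0,  0, -1,  0]
  [ 0,  0,  0, -1]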